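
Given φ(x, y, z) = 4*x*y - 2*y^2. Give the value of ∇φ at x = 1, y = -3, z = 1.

∂φ/∂x = 4*y
∂φ/∂y = 4*x - 4*y
∂φ/∂z = 0
∇φ = (4*y, 4*x - 4*y, 0)
At (1, -3, 1): (-12, 16, 0).

(-12, 16, 0)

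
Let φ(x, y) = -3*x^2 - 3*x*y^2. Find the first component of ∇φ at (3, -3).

-45

(∇φ)_1 = ∂φ/∂x = -6*x - 3*y^2
At (3, -3): -45.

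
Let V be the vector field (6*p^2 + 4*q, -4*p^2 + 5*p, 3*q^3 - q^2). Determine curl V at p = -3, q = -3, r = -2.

(∇×V)₁ = ∂V₃/∂q − ∂V₂/∂r = 9*q^2 - 2*q
(∇×V)₂ = ∂V₁/∂r − ∂V₃/∂p = 0
(∇×V)₃ = ∂V₂/∂p − ∂V₁/∂q = -8*p + 1
∇×V = (9*q^2 - 2*q, 0, -8*p + 1)
At (-3, -3, -2): (87, 0, 25).

(87, 0, 25)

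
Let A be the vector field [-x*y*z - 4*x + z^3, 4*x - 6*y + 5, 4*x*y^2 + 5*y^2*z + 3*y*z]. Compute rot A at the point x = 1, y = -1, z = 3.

(-29, 24, 7)

(∇×A)₁ = ∂A₃/∂y − ∂A₂/∂z = 8*x*y + 10*y*z + 3*z
(∇×A)₂ = ∂A₁/∂z − ∂A₃/∂x = -x*y - 4*y^2 + 3*z^2
(∇×A)₃ = ∂A₂/∂x − ∂A₁/∂y = x*z + 4
∇×A = (8*x*y + 10*y*z + 3*z, -x*y - 4*y^2 + 3*z^2, x*z + 4)
At (1, -1, 3): (-29, 24, 7).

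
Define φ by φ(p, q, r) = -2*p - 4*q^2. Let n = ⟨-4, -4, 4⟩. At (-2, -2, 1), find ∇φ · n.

-56

∂φ/∂p = -2
∂φ/∂q = -8*q
∂φ/∂r = 0
∇φ at (-2, -2, 1) = (-2, 16, 0)
∇φ · n = (-2)(-4) + (16)(-4) + (0)(4) = -56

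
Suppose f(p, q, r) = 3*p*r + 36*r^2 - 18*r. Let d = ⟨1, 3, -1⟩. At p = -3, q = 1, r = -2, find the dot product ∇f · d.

165

∂f/∂p = 3*r
∂f/∂q = 0
∂f/∂r = 3*p + 72*r - 18
∇f at (-3, 1, -2) = (-6, 0, -171)
∇f · d = (-6)(1) + (0)(3) + (-171)(-1) = 165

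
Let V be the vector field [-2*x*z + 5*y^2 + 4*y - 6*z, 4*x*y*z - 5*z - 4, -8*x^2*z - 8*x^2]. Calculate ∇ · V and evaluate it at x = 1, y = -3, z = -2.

-12

∂V₁/∂x = -2*z
∂V₂/∂y = 4*x*z
∂V₃/∂z = -8*x^2
∇·V = -8*x^2 + 4*x*z - 2*z
At (1, -3, -2): -12.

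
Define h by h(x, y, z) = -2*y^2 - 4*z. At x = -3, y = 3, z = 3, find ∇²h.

-4

∂²h/∂x² = 0
∂²h/∂y² = -4
∂²h/∂z² = 0
∇²h = -4
At (-3, 3, 3): -4.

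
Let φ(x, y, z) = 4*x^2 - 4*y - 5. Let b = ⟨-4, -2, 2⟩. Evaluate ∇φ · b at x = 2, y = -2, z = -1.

-56

∂φ/∂x = 8*x
∂φ/∂y = -4
∂φ/∂z = 0
∇φ at (2, -2, -1) = (16, -4, 0)
∇φ · b = (16)(-4) + (-4)(-2) + (0)(2) = -56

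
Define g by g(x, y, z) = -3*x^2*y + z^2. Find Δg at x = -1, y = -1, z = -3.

8

∂²g/∂x² = -6*y
∂²g/∂y² = 0
∂²g/∂z² = 2
∇²g = -6*y + 2
At (-1, -1, -3): 8.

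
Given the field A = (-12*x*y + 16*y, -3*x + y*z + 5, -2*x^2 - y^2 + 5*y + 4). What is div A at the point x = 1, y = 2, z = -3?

-27

∂A₁/∂x = -12*y
∂A₂/∂y = z
∂A₃/∂z = 0
∇·A = -12*y + z
At (1, 2, -3): -27.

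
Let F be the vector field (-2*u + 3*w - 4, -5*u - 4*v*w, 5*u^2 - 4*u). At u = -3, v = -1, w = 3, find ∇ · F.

∂F₁/∂u = -2
∂F₂/∂v = -4*w
∂F₃/∂w = 0
∇·F = -4*w - 2
At (-3, -1, 3): -14.

-14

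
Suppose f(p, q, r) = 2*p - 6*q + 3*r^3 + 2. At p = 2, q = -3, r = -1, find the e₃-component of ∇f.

9

(∇f)_3 = ∂f/∂r = 9*r^2
At (2, -3, -1): 9.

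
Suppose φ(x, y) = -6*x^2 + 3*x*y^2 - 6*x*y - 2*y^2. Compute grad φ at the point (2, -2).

(0, -28)

∂φ/∂x = -12*x + 3*y^2 - 6*y
∂φ/∂y = 6*x*y - 6*x - 4*y
∇φ = (-12*x + 3*y^2 - 6*y, 6*x*y - 6*x - 4*y)
At (2, -2): (0, -28).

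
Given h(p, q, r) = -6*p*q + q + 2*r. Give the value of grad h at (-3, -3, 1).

∂h/∂p = -6*q
∂h/∂q = -6*p + 1
∂h/∂r = 2
∇h = (-6*q, -6*p + 1, 2)
At (-3, -3, 1): (18, 19, 2).

(18, 19, 2)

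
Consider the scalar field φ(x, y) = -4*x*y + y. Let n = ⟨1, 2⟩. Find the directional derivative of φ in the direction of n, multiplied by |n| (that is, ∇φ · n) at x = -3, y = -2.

34

∂φ/∂x = -4*y
∂φ/∂y = -4*x + 1
∇φ at (-3, -2) = (8, 13)
∇φ · n = (8)(1) + (13)(2) = 34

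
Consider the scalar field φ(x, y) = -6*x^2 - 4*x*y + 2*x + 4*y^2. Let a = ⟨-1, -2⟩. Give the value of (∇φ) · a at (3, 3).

∂φ/∂x = -12*x - 4*y + 2
∂φ/∂y = -4*x + 8*y
∇φ at (3, 3) = (-46, 12)
∇φ · a = (-46)(-1) + (12)(-2) = 22

22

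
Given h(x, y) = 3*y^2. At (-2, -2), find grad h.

∂h/∂x = 0
∂h/∂y = 6*y
∇h = (0, 6*y)
At (-2, -2): (0, -12).

(0, -12)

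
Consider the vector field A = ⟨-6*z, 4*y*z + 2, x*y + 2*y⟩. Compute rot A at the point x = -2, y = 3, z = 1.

(∇×A)₁ = ∂A₃/∂y − ∂A₂/∂z = x - 4*y + 2
(∇×A)₂ = ∂A₁/∂z − ∂A₃/∂x = -y - 6
(∇×A)₃ = ∂A₂/∂x − ∂A₁/∂y = 0
∇×A = (x - 4*y + 2, -y - 6, 0)
At (-2, 3, 1): (-12, -9, 0).

(-12, -9, 0)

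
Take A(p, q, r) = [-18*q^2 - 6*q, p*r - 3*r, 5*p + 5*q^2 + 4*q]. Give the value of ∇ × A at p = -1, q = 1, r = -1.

(18, -5, 41)

(∇×A)₁ = ∂A₃/∂q − ∂A₂/∂r = -p + 10*q + 7
(∇×A)₂ = ∂A₁/∂r − ∂A₃/∂p = -5
(∇×A)₃ = ∂A₂/∂p − ∂A₁/∂q = 36*q + r + 6
∇×A = (-p + 10*q + 7, -5, 36*q + r + 6)
At (-1, 1, -1): (18, -5, 41).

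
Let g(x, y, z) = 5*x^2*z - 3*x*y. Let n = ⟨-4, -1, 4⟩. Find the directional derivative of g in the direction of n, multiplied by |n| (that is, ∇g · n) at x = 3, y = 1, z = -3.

∂g/∂x = 10*x*z - 3*y
∂g/∂y = -3*x
∂g/∂z = 5*x^2
∇g at (3, 1, -3) = (-93, -9, 45)
∇g · n = (-93)(-4) + (-9)(-1) + (45)(4) = 561

561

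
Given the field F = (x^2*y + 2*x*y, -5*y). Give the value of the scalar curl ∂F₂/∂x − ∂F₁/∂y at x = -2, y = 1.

∂F₂/∂x = 0
∂F₁/∂y = x^2 + 2*x
Scalar curl = -x^2 - 2*x
At (-2, 1): 0.

0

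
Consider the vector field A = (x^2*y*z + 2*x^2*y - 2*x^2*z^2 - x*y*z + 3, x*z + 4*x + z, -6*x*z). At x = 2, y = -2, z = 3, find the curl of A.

(-3, -34, -7)

(∇×A)₁ = ∂A₃/∂y − ∂A₂/∂z = -x - 1
(∇×A)₂ = ∂A₁/∂z − ∂A₃/∂x = x^2*y - 4*x^2*z - x*y + 6*z
(∇×A)₃ = ∂A₂/∂x − ∂A₁/∂y = -x^2*z - 2*x^2 + x*z + z + 4
∇×A = (-x - 1, x^2*y - 4*x^2*z - x*y + 6*z, -x^2*z - 2*x^2 + x*z + z + 4)
At (2, -2, 3): (-3, -34, -7).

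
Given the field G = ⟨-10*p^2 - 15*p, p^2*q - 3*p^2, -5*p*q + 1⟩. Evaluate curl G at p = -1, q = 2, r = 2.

(5, 10, 2)

(∇×G)₁ = ∂G₃/∂q − ∂G₂/∂r = -5*p
(∇×G)₂ = ∂G₁/∂r − ∂G₃/∂p = 5*q
(∇×G)₃ = ∂G₂/∂p − ∂G₁/∂q = 2*p*q - 6*p
∇×G = (-5*p, 5*q, 2*p*q - 6*p)
At (-1, 2, 2): (5, 10, 2).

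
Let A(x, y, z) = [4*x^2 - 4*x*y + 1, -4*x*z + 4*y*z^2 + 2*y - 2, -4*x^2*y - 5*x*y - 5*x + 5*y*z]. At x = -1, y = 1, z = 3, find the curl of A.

(∇×A)₁ = ∂A₃/∂y − ∂A₂/∂z = -4*x^2 - x - 8*y*z + 5*z
(∇×A)₂ = ∂A₁/∂z − ∂A₃/∂x = 8*x*y + 5*y + 5
(∇×A)₃ = ∂A₂/∂x − ∂A₁/∂y = 4*x - 4*z
∇×A = (-4*x^2 - x - 8*y*z + 5*z, 8*x*y + 5*y + 5, 4*x - 4*z)
At (-1, 1, 3): (-12, 2, -16).

(-12, 2, -16)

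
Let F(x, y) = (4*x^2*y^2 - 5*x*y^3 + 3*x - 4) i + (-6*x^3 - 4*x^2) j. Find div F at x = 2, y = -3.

282

∂F₁/∂x = 8*x*y^2 - 5*y^3 + 3
∂F₂/∂y = 0
∇·F = 8*x*y^2 - 5*y^3 + 3
At (2, -3): 282.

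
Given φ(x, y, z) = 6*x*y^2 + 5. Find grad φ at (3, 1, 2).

∂φ/∂x = 6*y^2
∂φ/∂y = 12*x*y
∂φ/∂z = 0
∇φ = (6*y^2, 12*x*y, 0)
At (3, 1, 2): (6, 36, 0).

(6, 36, 0)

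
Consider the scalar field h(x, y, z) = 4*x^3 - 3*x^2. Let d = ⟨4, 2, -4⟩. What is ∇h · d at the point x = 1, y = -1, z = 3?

24

∂h/∂x = 12*x^2 - 6*x
∂h/∂y = 0
∂h/∂z = 0
∇h at (1, -1, 3) = (6, 0, 0)
∇h · d = (6)(4) + (0)(2) + (0)(-4) = 24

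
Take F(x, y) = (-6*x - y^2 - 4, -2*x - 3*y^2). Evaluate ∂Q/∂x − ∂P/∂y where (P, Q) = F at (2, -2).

-6

∂F₂/∂x = -2
∂F₁/∂y = -2*y
Scalar curl = 2*y - 2
At (2, -2): -6.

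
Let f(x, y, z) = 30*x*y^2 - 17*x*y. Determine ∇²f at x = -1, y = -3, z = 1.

-60

∂²f/∂x² = 0
∂²f/∂y² = 60*x
∂²f/∂z² = 0
∇²f = 60*x
At (-1, -3, 1): -60.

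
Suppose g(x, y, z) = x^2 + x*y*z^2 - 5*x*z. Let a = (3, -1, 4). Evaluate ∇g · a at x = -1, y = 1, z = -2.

∂g/∂x = 2*x + y*z^2 - 5*z
∂g/∂y = x*z^2
∂g/∂z = 2*x*y*z - 5*x
∇g at (-1, 1, -2) = (12, -4, 9)
∇g · a = (12)(3) + (-4)(-1) + (9)(4) = 76

76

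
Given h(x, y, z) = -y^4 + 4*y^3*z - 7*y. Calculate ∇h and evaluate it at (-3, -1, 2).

∂h/∂x = 0
∂h/∂y = -4*y^3 + 12*y^2*z - 7
∂h/∂z = 4*y^3
∇h = (0, -4*y^3 + 12*y^2*z - 7, 4*y^3)
At (-3, -1, 2): (0, 21, -4).

(0, 21, -4)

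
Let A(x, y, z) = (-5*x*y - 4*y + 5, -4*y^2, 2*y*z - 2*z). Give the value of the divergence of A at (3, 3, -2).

∂A₁/∂x = -5*y
∂A₂/∂y = -8*y
∂A₃/∂z = 2*y - 2
∇·A = -11*y - 2
At (3, 3, -2): -35.

-35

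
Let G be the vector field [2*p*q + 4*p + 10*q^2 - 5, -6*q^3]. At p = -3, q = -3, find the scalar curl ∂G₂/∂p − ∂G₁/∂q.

66

∂G₂/∂p = 0
∂G₁/∂q = 2*p + 20*q
Scalar curl = -2*p - 20*q
At (-3, -3): 66.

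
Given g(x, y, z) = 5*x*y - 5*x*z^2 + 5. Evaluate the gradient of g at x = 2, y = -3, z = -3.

(-60, 10, 60)

∂g/∂x = 5*y - 5*z^2
∂g/∂y = 5*x
∂g/∂z = -10*x*z
∇g = (5*y - 5*z^2, 5*x, -10*x*z)
At (2, -3, -3): (-60, 10, 60).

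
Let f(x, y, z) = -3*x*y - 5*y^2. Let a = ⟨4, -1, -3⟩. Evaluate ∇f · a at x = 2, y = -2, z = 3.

∂f/∂x = -3*y
∂f/∂y = -3*x - 10*y
∂f/∂z = 0
∇f at (2, -2, 3) = (6, 14, 0)
∇f · a = (6)(4) + (14)(-1) + (0)(-3) = 10

10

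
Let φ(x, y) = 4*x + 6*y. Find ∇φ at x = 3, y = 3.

(4, 6)

∂φ/∂x = 4
∂φ/∂y = 6
∇φ = (4, 6)
At (3, 3): (4, 6).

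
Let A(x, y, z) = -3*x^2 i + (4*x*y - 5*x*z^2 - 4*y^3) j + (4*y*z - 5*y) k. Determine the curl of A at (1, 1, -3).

(-47, 0, -41)

(∇×A)₁ = ∂A₃/∂y − ∂A₂/∂z = 10*x*z + 4*z - 5
(∇×A)₂ = ∂A₁/∂z − ∂A₃/∂x = 0
(∇×A)₃ = ∂A₂/∂x − ∂A₁/∂y = 4*y - 5*z^2
∇×A = (10*x*z + 4*z - 5, 0, 4*y - 5*z^2)
At (1, 1, -3): (-47, 0, -41).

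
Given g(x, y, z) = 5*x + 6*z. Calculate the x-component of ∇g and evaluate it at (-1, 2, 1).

5

(∇g)_1 = ∂g/∂x = 5
At (-1, 2, 1): 5.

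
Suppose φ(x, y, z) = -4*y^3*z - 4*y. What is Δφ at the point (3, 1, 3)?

∂²φ/∂x² = 0
∂²φ/∂y² = -24*y*z
∂²φ/∂z² = 0
∇²φ = -24*y*z
At (3, 1, 3): -72.

-72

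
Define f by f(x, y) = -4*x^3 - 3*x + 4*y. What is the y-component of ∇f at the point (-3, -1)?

(∇f)_2 = ∂f/∂y = 4
At (-3, -1): 4.

4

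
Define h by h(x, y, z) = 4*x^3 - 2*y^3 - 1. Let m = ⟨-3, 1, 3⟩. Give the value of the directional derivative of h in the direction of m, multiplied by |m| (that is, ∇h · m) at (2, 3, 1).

-198

∂h/∂x = 12*x^2
∂h/∂y = -6*y^2
∂h/∂z = 0
∇h at (2, 3, 1) = (48, -54, 0)
∇h · m = (48)(-3) + (-54)(1) + (0)(3) = -198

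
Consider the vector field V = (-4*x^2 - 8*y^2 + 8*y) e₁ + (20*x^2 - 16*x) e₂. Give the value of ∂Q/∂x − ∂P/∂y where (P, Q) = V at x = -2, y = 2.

-72

∂V₂/∂x = 40*x - 16
∂V₁/∂y = -16*y + 8
Scalar curl = 40*x + 16*y - 24
At (-2, 2): -72.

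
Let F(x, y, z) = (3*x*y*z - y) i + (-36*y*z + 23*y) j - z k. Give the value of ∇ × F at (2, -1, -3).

(-36, -6, 19)

(∇×F)₁ = ∂F₃/∂y − ∂F₂/∂z = 36*y
(∇×F)₂ = ∂F₁/∂z − ∂F₃/∂x = 3*x*y
(∇×F)₃ = ∂F₂/∂x − ∂F₁/∂y = -3*x*z + 1
∇×F = (36*y, 3*x*y, -3*x*z + 1)
At (2, -1, -3): (-36, -6, 19).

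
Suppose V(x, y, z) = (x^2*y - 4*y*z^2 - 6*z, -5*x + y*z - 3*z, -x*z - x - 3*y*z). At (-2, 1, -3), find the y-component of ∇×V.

(∇×V)_2 = ∂V₁/∂z − ∂V₃/∂x
= -8*y*z - 6 − (-z - 1)
= -8*y*z + z - 5
At (-2, 1, -3): 16.

16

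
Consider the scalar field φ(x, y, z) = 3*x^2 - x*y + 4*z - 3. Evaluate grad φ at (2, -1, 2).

∂φ/∂x = 6*x - y
∂φ/∂y = -x
∂φ/∂z = 4
∇φ = (6*x - y, -x, 4)
At (2, -1, 2): (13, -2, 4).

(13, -2, 4)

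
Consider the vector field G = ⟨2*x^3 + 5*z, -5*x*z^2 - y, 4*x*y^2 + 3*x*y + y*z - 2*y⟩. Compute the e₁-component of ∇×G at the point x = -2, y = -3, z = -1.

(∇×G)_1 = ∂G₃/∂y − ∂G₂/∂z
= 8*x*y + 3*x + z - 2 − (-10*x*z)
= 8*x*y + 10*x*z + 3*x + z - 2
At (-2, -3, -1): 59.

59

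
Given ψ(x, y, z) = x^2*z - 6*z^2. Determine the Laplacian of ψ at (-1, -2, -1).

∂²ψ/∂x² = 2*z
∂²ψ/∂y² = 0
∂²ψ/∂z² = -12
∇²ψ = 2*z - 12
At (-1, -2, -1): -14.

-14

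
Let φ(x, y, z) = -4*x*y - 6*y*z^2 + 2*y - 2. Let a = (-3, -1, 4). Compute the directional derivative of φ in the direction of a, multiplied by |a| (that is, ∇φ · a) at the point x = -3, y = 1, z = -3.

196

∂φ/∂x = -4*y
∂φ/∂y = -4*x - 6*z^2 + 2
∂φ/∂z = -12*y*z
∇φ at (-3, 1, -3) = (-4, -40, 36)
∇φ · a = (-4)(-3) + (-40)(-1) + (36)(4) = 196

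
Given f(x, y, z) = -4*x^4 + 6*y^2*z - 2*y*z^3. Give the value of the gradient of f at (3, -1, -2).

∂f/∂x = -16*x^3
∂f/∂y = 12*y*z - 2*z^3
∂f/∂z = 6*y^2 - 6*y*z^2
∇f = (-16*x^3, 12*y*z - 2*z^3, 6*y^2 - 6*y*z^2)
At (3, -1, -2): (-432, 40, 30).

(-432, 40, 30)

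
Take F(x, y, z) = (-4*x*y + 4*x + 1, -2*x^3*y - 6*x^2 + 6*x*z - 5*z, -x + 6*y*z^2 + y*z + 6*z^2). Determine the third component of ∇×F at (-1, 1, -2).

(∇×F)_3 = ∂F₂/∂x − ∂F₁/∂y
= -6*x^2*y - 12*x + 6*z − (-4*x)
= -6*x^2*y - 8*x + 6*z
At (-1, 1, -2): -10.

-10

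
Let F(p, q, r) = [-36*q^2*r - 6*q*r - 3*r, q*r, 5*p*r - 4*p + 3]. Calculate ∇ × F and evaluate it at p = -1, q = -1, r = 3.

(∇×F)₁ = ∂F₃/∂q − ∂F₂/∂r = -q
(∇×F)₂ = ∂F₁/∂r − ∂F₃/∂p = -36*q^2 - 6*q - 5*r + 1
(∇×F)₃ = ∂F₂/∂p − ∂F₁/∂q = 72*q*r + 6*r
∇×F = (-q, -36*q^2 - 6*q - 5*r + 1, 72*q*r + 6*r)
At (-1, -1, 3): (1, -44, -198).

(1, -44, -198)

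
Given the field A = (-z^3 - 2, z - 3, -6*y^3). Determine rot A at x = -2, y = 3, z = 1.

(-163, -3, 0)

(∇×A)₁ = ∂A₃/∂y − ∂A₂/∂z = -18*y^2 - 1
(∇×A)₂ = ∂A₁/∂z − ∂A₃/∂x = -3*z^2
(∇×A)₃ = ∂A₂/∂x − ∂A₁/∂y = 0
∇×A = (-18*y^2 - 1, -3*z^2, 0)
At (-2, 3, 1): (-163, -3, 0).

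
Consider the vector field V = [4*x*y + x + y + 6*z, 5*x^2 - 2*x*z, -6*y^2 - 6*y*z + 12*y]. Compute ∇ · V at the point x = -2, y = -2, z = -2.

5

∂V₁/∂x = 4*y + 1
∂V₂/∂y = 0
∂V₃/∂z = -6*y
∇·V = -2*y + 1
At (-2, -2, -2): 5.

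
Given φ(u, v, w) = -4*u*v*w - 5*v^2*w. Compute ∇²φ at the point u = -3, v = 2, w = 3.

∂²φ/∂u² = 0
∂²φ/∂v² = -10*w
∂²φ/∂w² = 0
∇²φ = -10*w
At (-3, 2, 3): -30.

-30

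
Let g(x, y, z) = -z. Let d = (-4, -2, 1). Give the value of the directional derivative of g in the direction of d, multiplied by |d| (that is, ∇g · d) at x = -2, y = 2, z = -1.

∂g/∂x = 0
∂g/∂y = 0
∂g/∂z = -1
∇g at (-2, 2, -1) = (0, 0, -1)
∇g · d = (0)(-4) + (0)(-2) + (-1)(1) = -1

-1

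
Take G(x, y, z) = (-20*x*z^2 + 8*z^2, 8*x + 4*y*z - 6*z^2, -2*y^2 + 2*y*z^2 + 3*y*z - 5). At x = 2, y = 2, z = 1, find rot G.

(1, -64, 8)

(∇×G)₁ = ∂G₃/∂y − ∂G₂/∂z = -8*y + 2*z^2 + 15*z
(∇×G)₂ = ∂G₁/∂z − ∂G₃/∂x = -40*x*z + 16*z
(∇×G)₃ = ∂G₂/∂x − ∂G₁/∂y = 8
∇×G = (-8*y + 2*z^2 + 15*z, -40*x*z + 16*z, 8)
At (2, 2, 1): (1, -64, 8).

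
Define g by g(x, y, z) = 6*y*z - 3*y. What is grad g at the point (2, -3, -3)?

(0, -21, -18)

∂g/∂x = 0
∂g/∂y = 6*z - 3
∂g/∂z = 6*y
∇g = (0, 6*z - 3, 6*y)
At (2, -3, -3): (0, -21, -18).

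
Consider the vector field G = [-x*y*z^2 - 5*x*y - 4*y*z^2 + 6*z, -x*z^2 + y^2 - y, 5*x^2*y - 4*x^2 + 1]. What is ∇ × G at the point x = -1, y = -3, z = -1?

(7, -50, -3)

(∇×G)₁ = ∂G₃/∂y − ∂G₂/∂z = 5*x^2 + 2*x*z
(∇×G)₂ = ∂G₁/∂z − ∂G₃/∂x = -2*x*y*z - 10*x*y + 8*x - 8*y*z + 6
(∇×G)₃ = ∂G₂/∂x − ∂G₁/∂y = x*z^2 + 5*x + 3*z^2
∇×G = (5*x^2 + 2*x*z, -2*x*y*z - 10*x*y + 8*x - 8*y*z + 6, x*z^2 + 5*x + 3*z^2)
At (-1, -3, -1): (7, -50, -3).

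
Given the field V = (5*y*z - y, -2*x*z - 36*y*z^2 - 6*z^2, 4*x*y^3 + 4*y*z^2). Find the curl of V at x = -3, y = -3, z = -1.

(-122, 93, 8)

(∇×V)₁ = ∂V₃/∂y − ∂V₂/∂z = 12*x*y^2 + 2*x + 72*y*z + 4*z^2 + 12*z
(∇×V)₂ = ∂V₁/∂z − ∂V₃/∂x = -4*y^3 + 5*y
(∇×V)₃ = ∂V₂/∂x − ∂V₁/∂y = -7*z + 1
∇×V = (12*x*y^2 + 2*x + 72*y*z + 4*z^2 + 12*z, -4*y^3 + 5*y, -7*z + 1)
At (-3, -3, -1): (-122, 93, 8).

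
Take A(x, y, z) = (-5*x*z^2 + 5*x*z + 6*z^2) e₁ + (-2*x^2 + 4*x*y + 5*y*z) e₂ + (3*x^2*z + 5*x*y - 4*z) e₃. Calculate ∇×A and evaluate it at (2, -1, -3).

(∇×A)₁ = ∂A₃/∂y − ∂A₂/∂z = 5*x - 5*y
(∇×A)₂ = ∂A₁/∂z − ∂A₃/∂x = -16*x*z + 5*x - 5*y + 12*z
(∇×A)₃ = ∂A₂/∂x − ∂A₁/∂y = -4*x + 4*y
∇×A = (5*x - 5*y, -16*x*z + 5*x - 5*y + 12*z, -4*x + 4*y)
At (2, -1, -3): (15, 75, -12).

(15, 75, -12)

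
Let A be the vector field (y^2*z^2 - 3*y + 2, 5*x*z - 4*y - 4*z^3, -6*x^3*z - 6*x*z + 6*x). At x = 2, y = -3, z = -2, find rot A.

(∇×A)₁ = ∂A₃/∂y − ∂A₂/∂z = -5*x + 12*z^2
(∇×A)₂ = ∂A₁/∂z − ∂A₃/∂x = 18*x^2*z + 2*y^2*z + 6*z - 6
(∇×A)₃ = ∂A₂/∂x − ∂A₁/∂y = -2*y*z^2 + 5*z + 3
∇×A = (-5*x + 12*z^2, 18*x^2*z + 2*y^2*z + 6*z - 6, -2*y*z^2 + 5*z + 3)
At (2, -3, -2): (38, -198, 17).

(38, -198, 17)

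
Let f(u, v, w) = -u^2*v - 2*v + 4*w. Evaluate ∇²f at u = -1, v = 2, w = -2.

∂²f/∂u² = -2*v
∂²f/∂v² = 0
∂²f/∂w² = 0
∇²f = -2*v
At (-1, 2, -2): -4.

-4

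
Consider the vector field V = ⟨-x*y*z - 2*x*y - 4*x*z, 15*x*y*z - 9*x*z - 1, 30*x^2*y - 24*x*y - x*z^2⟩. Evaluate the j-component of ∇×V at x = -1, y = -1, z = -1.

-80

(∇×V)_2 = ∂V₁/∂z − ∂V₃/∂x
= -x*y - 4*x − (60*x*y - 24*y - z^2)
= -61*x*y - 4*x + 24*y + z^2
At (-1, -1, -1): -80.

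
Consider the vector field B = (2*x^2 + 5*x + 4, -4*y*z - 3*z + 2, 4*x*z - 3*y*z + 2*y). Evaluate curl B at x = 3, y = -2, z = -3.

(6, 12, 0)

(∇×B)₁ = ∂B₃/∂y − ∂B₂/∂z = 4*y - 3*z + 5
(∇×B)₂ = ∂B₁/∂z − ∂B₃/∂x = -4*z
(∇×B)₃ = ∂B₂/∂x − ∂B₁/∂y = 0
∇×B = (4*y - 3*z + 5, -4*z, 0)
At (3, -2, -3): (6, 12, 0).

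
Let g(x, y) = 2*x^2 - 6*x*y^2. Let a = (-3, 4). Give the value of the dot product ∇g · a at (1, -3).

∂g/∂x = 4*x - 6*y^2
∂g/∂y = -12*x*y
∇g at (1, -3) = (-50, 36)
∇g · a = (-50)(-3) + (36)(4) = 294

294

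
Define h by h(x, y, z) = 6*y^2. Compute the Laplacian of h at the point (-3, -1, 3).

12

∂²h/∂x² = 0
∂²h/∂y² = 12
∂²h/∂z² = 0
∇²h = 12
At (-3, -1, 3): 12.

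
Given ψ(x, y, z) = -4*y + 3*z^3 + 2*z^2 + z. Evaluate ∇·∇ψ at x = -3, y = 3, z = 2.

∂²ψ/∂x² = 0
∂²ψ/∂y² = 0
∂²ψ/∂z² = 2*(9*z + 2)
∇²ψ = 18*z + 4
At (-3, 3, 2): 40.

40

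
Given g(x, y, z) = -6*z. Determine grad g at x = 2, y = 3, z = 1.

∂g/∂x = 0
∂g/∂y = 0
∂g/∂z = -6
∇g = (0, 0, -6)
At (2, 3, 1): (0, 0, -6).

(0, 0, -6)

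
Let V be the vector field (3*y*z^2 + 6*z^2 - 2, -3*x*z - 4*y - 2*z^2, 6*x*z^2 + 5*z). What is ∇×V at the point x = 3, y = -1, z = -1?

(∇×V)₁ = ∂V₃/∂y − ∂V₂/∂z = 3*x + 4*z
(∇×V)₂ = ∂V₁/∂z − ∂V₃/∂x = 6*y*z - 6*z^2 + 12*z
(∇×V)₃ = ∂V₂/∂x − ∂V₁/∂y = -3*z^2 - 3*z
∇×V = (3*x + 4*z, 6*y*z - 6*z^2 + 12*z, -3*z^2 - 3*z)
At (3, -1, -1): (5, -12, 0).

(5, -12, 0)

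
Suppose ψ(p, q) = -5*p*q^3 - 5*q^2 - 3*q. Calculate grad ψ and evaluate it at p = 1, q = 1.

∂ψ/∂p = -5*q^3
∂ψ/∂q = -15*p*q^2 - 10*q - 3
∇ψ = (-5*q^3, -15*p*q^2 - 10*q - 3)
At (1, 1): (-5, -28).

(-5, -28)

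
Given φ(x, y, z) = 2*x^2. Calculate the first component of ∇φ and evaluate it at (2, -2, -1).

(∇φ)_1 = ∂φ/∂x = 4*x
At (2, -2, -1): 8.

8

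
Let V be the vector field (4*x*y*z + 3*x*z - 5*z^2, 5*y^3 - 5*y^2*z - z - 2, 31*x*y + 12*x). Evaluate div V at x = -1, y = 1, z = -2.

21

∂V₁/∂x = 4*y*z + 3*z
∂V₂/∂y = 15*y^2 - 10*y*z
∂V₃/∂z = 0
∇·V = 15*y^2 - 6*y*z + 3*z
At (-1, 1, -2): 21.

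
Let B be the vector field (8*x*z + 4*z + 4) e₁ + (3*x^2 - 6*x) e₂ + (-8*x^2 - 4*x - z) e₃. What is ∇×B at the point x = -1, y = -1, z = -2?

(0, -16, -12)

(∇×B)₁ = ∂B₃/∂y − ∂B₂/∂z = 0
(∇×B)₂ = ∂B₁/∂z − ∂B₃/∂x = 24*x + 8
(∇×B)₃ = ∂B₂/∂x − ∂B₁/∂y = 6*x - 6
∇×B = (0, 24*x + 8, 6*x - 6)
At (-1, -1, -2): (0, -16, -12).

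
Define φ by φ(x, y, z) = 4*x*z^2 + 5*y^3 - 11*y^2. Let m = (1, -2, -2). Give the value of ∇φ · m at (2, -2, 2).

∂φ/∂x = 4*z^2
∂φ/∂y = 15*y^2 - 22*y
∂φ/∂z = 8*x*z
∇φ at (2, -2, 2) = (16, 104, 32)
∇φ · m = (16)(1) + (104)(-2) + (32)(-2) = -256

-256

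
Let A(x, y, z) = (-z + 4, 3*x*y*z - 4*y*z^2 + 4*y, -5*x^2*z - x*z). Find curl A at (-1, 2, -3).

(-42, 26, -18)

(∇×A)₁ = ∂A₃/∂y − ∂A₂/∂z = -3*x*y + 8*y*z
(∇×A)₂ = ∂A₁/∂z − ∂A₃/∂x = 10*x*z + z - 1
(∇×A)₃ = ∂A₂/∂x − ∂A₁/∂y = 3*y*z
∇×A = (-3*x*y + 8*y*z, 10*x*z + z - 1, 3*y*z)
At (-1, 2, -3): (-42, 26, -18).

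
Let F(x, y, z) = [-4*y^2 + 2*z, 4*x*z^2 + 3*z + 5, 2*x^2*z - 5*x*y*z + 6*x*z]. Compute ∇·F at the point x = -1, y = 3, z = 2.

11

∂F₁/∂x = 0
∂F₂/∂y = 0
∂F₃/∂z = 2*x^2 - 5*x*y + 6*x
∇·F = 2*x^2 - 5*x*y + 6*x
At (-1, 3, 2): 11.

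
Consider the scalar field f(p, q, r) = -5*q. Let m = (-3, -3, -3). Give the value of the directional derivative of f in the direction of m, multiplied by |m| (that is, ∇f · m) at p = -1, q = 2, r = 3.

15

∂f/∂p = 0
∂f/∂q = -5
∂f/∂r = 0
∇f at (-1, 2, 3) = (0, -5, 0)
∇f · m = (0)(-3) + (-5)(-3) + (0)(-3) = 15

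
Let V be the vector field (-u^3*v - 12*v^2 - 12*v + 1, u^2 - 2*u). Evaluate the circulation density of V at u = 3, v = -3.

-29

∂V₂/∂u = 2*u - 2
∂V₁/∂v = -u^3 - 24*v - 12
Scalar curl = u^3 + 2*u + 24*v + 10
At (3, -3): -29.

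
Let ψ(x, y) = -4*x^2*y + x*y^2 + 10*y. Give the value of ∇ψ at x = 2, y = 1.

(-15, -2)

∂ψ/∂x = -8*x*y + y^2
∂ψ/∂y = -4*x^2 + 2*x*y + 10
∇ψ = (-8*x*y + y^2, -4*x^2 + 2*x*y + 10)
At (2, 1): (-15, -2).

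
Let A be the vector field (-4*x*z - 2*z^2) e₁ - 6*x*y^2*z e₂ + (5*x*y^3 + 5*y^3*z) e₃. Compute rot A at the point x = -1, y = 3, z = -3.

(-594, -119, 162)

(∇×A)₁ = ∂A₃/∂y − ∂A₂/∂z = 21*x*y^2 + 15*y^2*z
(∇×A)₂ = ∂A₁/∂z − ∂A₃/∂x = -4*x - 5*y^3 - 4*z
(∇×A)₃ = ∂A₂/∂x − ∂A₁/∂y = -6*y^2*z
∇×A = (21*x*y^2 + 15*y^2*z, -4*x - 5*y^3 - 4*z, -6*y^2*z)
At (-1, 3, -3): (-594, -119, 162).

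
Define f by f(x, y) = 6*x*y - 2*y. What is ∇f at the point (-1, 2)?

∂f/∂x = 6*y
∂f/∂y = 6*x - 2
∇f = (6*y, 6*x - 2)
At (-1, 2): (12, -8).

(12, -8)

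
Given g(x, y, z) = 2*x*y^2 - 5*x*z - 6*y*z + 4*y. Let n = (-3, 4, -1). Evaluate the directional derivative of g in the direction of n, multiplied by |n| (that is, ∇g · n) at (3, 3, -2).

157

∂g/∂x = 2*y^2 - 5*z
∂g/∂y = 4*x*y - 6*z + 4
∂g/∂z = -5*x - 6*y
∇g at (3, 3, -2) = (28, 52, -33)
∇g · n = (28)(-3) + (52)(4) + (-33)(-1) = 157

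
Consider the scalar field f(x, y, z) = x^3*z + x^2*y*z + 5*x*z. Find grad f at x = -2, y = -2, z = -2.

(-50, -8, -26)

∂f/∂x = 3*x^2*z + 2*x*y*z + 5*z
∂f/∂y = x^2*z
∂f/∂z = x^3 + x^2*y + 5*x
∇f = (3*x^2*z + 2*x*y*z + 5*z, x^2*z, x^3 + x^2*y + 5*x)
At (-2, -2, -2): (-50, -8, -26).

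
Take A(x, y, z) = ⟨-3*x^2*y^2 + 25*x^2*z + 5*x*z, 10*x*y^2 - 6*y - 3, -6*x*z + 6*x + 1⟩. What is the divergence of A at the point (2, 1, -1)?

-95

∂A₁/∂x = -6*x*y^2 + 50*x*z + 5*z
∂A₂/∂y = 20*x*y - 6
∂A₃/∂z = -6*x
∇·A = -6*x*y^2 + 20*x*y + 50*x*z - 6*x + 5*z - 6
At (2, 1, -1): -95.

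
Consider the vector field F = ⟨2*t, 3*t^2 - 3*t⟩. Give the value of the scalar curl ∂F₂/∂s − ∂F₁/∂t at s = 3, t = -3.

-2

∂F₂/∂s = 0
∂F₁/∂t = 2
Scalar curl = -2
At (3, -3): -2.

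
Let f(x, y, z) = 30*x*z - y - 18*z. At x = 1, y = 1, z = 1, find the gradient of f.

∂f/∂x = 30*z
∂f/∂y = -1
∂f/∂z = 30*x - 18
∇f = (30*z, -1, 30*x - 18)
At (1, 1, 1): (30, -1, 12).

(30, -1, 12)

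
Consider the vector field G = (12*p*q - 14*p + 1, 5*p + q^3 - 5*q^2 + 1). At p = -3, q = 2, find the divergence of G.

2

∂G₁/∂p = 12*q - 14
∂G₂/∂q = 3*q^2 - 10*q
∇·G = 3*q^2 + 2*q - 14
At (-3, 2): 2.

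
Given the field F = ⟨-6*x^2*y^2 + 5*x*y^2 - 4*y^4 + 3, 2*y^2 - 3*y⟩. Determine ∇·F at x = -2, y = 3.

∂F₁/∂x = -12*x*y^2 + 5*y^2
∂F₂/∂y = 4*y - 3
∇·F = -12*x*y^2 + 5*y^2 + 4*y - 3
At (-2, 3): 270.

270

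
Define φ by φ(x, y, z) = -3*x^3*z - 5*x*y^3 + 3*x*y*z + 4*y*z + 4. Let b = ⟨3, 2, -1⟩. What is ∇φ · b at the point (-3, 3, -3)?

1017

∂φ/∂x = -9*x^2*z - 5*y^3 + 3*y*z
∂φ/∂y = -15*x*y^2 + 3*x*z + 4*z
∂φ/∂z = -3*x^3 + 3*x*y + 4*y
∇φ at (-3, 3, -3) = (81, 420, 66)
∇φ · b = (81)(3) + (420)(2) + (66)(-1) = 1017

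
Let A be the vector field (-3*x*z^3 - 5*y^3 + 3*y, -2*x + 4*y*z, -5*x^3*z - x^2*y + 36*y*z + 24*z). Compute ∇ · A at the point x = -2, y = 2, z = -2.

∂A₁/∂x = -3*z^3
∂A₂/∂y = 4*z
∂A₃/∂z = -5*x^3 + 36*y + 24
∇·A = -5*x^3 + 36*y - 3*z^3 + 4*z + 24
At (-2, 2, -2): 152.

152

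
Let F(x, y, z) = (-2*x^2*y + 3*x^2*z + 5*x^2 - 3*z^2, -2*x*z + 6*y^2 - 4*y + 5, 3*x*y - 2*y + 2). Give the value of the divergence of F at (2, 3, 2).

52

∂F₁/∂x = -4*x*y + 6*x*z + 10*x
∂F₂/∂y = 12*y - 4
∂F₃/∂z = 0
∇·F = -4*x*y + 6*x*z + 10*x + 12*y - 4
At (2, 3, 2): 52.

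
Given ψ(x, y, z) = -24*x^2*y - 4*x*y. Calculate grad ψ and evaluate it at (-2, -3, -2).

(-276, -88, 0)

∂ψ/∂x = -48*x*y - 4*y
∂ψ/∂y = -24*x^2 - 4*x
∂ψ/∂z = 0
∇ψ = (-48*x*y - 4*y, -24*x^2 - 4*x, 0)
At (-2, -3, -2): (-276, -88, 0).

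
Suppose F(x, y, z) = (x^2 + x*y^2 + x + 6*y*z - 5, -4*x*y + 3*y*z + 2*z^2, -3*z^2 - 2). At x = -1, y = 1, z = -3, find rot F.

(∇×F)₁ = ∂F₃/∂y − ∂F₂/∂z = -3*y - 4*z
(∇×F)₂ = ∂F₁/∂z − ∂F₃/∂x = 6*y
(∇×F)₃ = ∂F₂/∂x − ∂F₁/∂y = -2*x*y - 4*y - 6*z
∇×F = (-3*y - 4*z, 6*y, -2*x*y - 4*y - 6*z)
At (-1, 1, -3): (9, 6, 16).

(9, 6, 16)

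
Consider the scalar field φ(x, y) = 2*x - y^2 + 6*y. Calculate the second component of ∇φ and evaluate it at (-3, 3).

(∇φ)_2 = ∂φ/∂y = -2*y + 6
At (-3, 3): 0.

0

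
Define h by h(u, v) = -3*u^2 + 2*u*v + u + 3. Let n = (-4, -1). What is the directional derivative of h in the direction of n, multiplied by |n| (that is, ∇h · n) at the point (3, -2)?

78

∂h/∂u = -6*u + 2*v + 1
∂h/∂v = 2*u
∇h at (3, -2) = (-21, 6)
∇h · n = (-21)(-4) + (6)(-1) = 78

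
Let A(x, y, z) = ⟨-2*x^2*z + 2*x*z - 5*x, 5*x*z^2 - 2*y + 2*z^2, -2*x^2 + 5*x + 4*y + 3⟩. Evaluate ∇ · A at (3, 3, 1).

∂A₁/∂x = -4*x*z + 2*z - 5
∂A₂/∂y = -2
∂A₃/∂z = 0
∇·A = -4*x*z + 2*z - 7
At (3, 3, 1): -17.

-17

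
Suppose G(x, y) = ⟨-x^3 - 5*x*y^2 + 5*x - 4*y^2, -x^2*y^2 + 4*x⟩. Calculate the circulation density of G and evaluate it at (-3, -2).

∂G₂/∂x = -2*x*y^2 + 4
∂G₁/∂y = -10*x*y - 8*y
Scalar curl = -2*x*y^2 + 10*x*y + 8*y + 4
At (-3, -2): 72.

72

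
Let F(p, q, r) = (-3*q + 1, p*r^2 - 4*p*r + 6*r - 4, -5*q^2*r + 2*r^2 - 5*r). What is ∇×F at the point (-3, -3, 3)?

(∇×F)₁ = ∂F₃/∂q − ∂F₂/∂r = -2*p*r + 4*p - 10*q*r - 6
(∇×F)₂ = ∂F₁/∂r − ∂F₃/∂p = 0
(∇×F)₃ = ∂F₂/∂p − ∂F₁/∂q = r^2 - 4*r + 3
∇×F = (-2*p*r + 4*p - 10*q*r - 6, 0, r^2 - 4*r + 3)
At (-3, -3, 3): (90, 0, 0).

(90, 0, 0)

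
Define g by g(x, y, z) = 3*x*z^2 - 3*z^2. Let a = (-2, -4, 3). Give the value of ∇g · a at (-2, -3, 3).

-216

∂g/∂x = 3*z^2
∂g/∂y = 0
∂g/∂z = 6*x*z - 6*z
∇g at (-2, -3, 3) = (27, 0, -54)
∇g · a = (27)(-2) + (0)(-4) + (-54)(3) = -216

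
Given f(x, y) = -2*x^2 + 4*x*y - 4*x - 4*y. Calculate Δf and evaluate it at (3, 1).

-4

∂²f/∂x² = -4
∂²f/∂y² = 0
∇²f = -4
At (3, 1): -4.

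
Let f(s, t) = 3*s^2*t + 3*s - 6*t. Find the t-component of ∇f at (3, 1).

21

(∇f)_2 = ∂f/∂t = 3*s^2 - 6
At (3, 1): 21.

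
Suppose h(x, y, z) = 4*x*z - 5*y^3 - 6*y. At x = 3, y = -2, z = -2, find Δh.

∂²h/∂x² = 0
∂²h/∂y² = -30*y
∂²h/∂z² = 0
∇²h = -30*y
At (3, -2, -2): 60.

60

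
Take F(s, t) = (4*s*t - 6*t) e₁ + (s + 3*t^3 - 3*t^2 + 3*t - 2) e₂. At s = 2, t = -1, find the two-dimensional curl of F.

∂F₂/∂s = 1
∂F₁/∂t = 4*s - 6
Scalar curl = -4*s + 7
At (2, -1): -1.

-1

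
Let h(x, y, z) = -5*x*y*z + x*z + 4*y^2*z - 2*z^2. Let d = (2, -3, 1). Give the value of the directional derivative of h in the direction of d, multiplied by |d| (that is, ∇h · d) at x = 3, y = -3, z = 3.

519

∂h/∂x = -5*y*z + z
∂h/∂y = -5*x*z + 8*y*z
∂h/∂z = -5*x*y + x + 4*y^2 - 4*z
∇h at (3, -3, 3) = (48, -117, 72)
∇h · d = (48)(2) + (-117)(-3) + (72)(1) = 519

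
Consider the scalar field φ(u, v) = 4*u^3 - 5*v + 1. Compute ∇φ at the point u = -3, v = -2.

(108, -5)

∂φ/∂u = 12*u^2
∂φ/∂v = -5
∇φ = (12*u^2, -5)
At (-3, -2): (108, -5).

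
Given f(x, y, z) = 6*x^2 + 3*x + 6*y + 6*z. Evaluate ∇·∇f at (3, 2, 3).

∂²f/∂x² = 12
∂²f/∂y² = 0
∂²f/∂z² = 0
∇²f = 12
At (3, 2, 3): 12.

12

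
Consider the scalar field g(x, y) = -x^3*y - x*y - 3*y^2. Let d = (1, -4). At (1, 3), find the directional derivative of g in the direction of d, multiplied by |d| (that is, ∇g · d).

68

∂g/∂x = -3*x^2*y - y
∂g/∂y = -x^3 - x - 6*y
∇g at (1, 3) = (-12, -20)
∇g · d = (-12)(1) + (-20)(-4) = 68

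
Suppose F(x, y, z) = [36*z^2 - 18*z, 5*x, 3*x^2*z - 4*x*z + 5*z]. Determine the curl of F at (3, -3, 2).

(0, 98, 5)

(∇×F)₁ = ∂F₃/∂y − ∂F₂/∂z = 0
(∇×F)₂ = ∂F₁/∂z − ∂F₃/∂x = -6*x*z + 76*z - 18
(∇×F)₃ = ∂F₂/∂x − ∂F₁/∂y = 5
∇×F = (0, -6*x*z + 76*z - 18, 5)
At (3, -3, 2): (0, 98, 5).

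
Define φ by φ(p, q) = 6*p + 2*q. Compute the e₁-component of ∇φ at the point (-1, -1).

6

(∇φ)_1 = ∂φ/∂p = 6
At (-1, -1): 6.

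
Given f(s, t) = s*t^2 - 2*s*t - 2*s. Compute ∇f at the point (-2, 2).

∂f/∂s = t^2 - 2*t - 2
∂f/∂t = 2*s*t - 2*s
∇f = (t^2 - 2*t - 2, 2*s*t - 2*s)
At (-2, 2): (-2, -4).

(-2, -4)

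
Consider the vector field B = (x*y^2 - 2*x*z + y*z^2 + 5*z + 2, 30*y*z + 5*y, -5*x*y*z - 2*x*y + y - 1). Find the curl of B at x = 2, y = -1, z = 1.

(17, -8, 3)

(∇×B)₁ = ∂B₃/∂y − ∂B₂/∂z = -5*x*z - 2*x - 30*y + 1
(∇×B)₂ = ∂B₁/∂z − ∂B₃/∂x = -2*x + 7*y*z + 2*y + 5
(∇×B)₃ = ∂B₂/∂x − ∂B₁/∂y = -2*x*y - z^2
∇×B = (-5*x*z - 2*x - 30*y + 1, -2*x + 7*y*z + 2*y + 5, -2*x*y - z^2)
At (2, -1, 1): (17, -8, 3).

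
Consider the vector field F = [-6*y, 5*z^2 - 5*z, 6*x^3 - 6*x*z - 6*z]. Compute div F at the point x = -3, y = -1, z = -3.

∂F₁/∂x = 0
∂F₂/∂y = 0
∂F₃/∂z = -6*x - 6
∇·F = -6*x - 6
At (-3, -1, -3): 12.

12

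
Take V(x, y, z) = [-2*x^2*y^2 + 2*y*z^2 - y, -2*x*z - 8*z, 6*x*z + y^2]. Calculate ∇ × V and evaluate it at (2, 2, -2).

(16, -4, 29)

(∇×V)₁ = ∂V₃/∂y − ∂V₂/∂z = 2*x + 2*y + 8
(∇×V)₂ = ∂V₁/∂z − ∂V₃/∂x = 4*y*z - 6*z
(∇×V)₃ = ∂V₂/∂x − ∂V₁/∂y = 4*x^2*y - 2*z^2 - 2*z + 1
∇×V = (2*x + 2*y + 8, 4*y*z - 6*z, 4*x^2*y - 2*z^2 - 2*z + 1)
At (2, 2, -2): (16, -4, 29).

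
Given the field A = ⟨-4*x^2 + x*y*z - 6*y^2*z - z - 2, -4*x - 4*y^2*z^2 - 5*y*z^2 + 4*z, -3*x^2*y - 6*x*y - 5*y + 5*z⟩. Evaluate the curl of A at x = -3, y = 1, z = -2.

(-54, -22, -34)

(∇×A)₁ = ∂A₃/∂y − ∂A₂/∂z = -3*x^2 - 6*x + 8*y^2*z + 10*y*z - 9
(∇×A)₂ = ∂A₁/∂z − ∂A₃/∂x = 7*x*y - 6*y^2 + 6*y - 1
(∇×A)₃ = ∂A₂/∂x − ∂A₁/∂y = -x*z + 12*y*z - 4
∇×A = (-3*x^2 - 6*x + 8*y^2*z + 10*y*z - 9, 7*x*y - 6*y^2 + 6*y - 1, -x*z + 12*y*z - 4)
At (-3, 1, -2): (-54, -22, -34).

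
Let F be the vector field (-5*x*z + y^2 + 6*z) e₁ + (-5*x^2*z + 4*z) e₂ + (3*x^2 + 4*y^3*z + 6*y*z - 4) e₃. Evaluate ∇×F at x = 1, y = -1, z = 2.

(∇×F)₁ = ∂F₃/∂y − ∂F₂/∂z = 5*x^2 + 12*y^2*z + 6*z - 4
(∇×F)₂ = ∂F₁/∂z − ∂F₃/∂x = -11*x + 6
(∇×F)₃ = ∂F₂/∂x − ∂F₁/∂y = -10*x*z - 2*y
∇×F = (5*x^2 + 12*y^2*z + 6*z - 4, -11*x + 6, -10*x*z - 2*y)
At (1, -1, 2): (37, -5, -18).

(37, -5, -18)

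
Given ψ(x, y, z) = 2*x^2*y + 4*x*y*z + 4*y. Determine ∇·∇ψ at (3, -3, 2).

-12

∂²ψ/∂x² = 4*y
∂²ψ/∂y² = 0
∂²ψ/∂z² = 0
∇²ψ = 4*y
At (3, -3, 2): -12.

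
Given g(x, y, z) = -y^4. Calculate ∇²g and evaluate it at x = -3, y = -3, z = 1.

∂²g/∂x² = 0
∂²g/∂y² = -12*y^2
∂²g/∂z² = 0
∇²g = -12*y^2
At (-3, -3, 1): -108.

-108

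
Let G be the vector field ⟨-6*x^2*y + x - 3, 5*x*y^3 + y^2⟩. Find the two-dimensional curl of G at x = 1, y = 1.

11

∂G₂/∂x = 5*y^3
∂G₁/∂y = -6*x^2
Scalar curl = 6*x^2 + 5*y^3
At (1, 1): 11.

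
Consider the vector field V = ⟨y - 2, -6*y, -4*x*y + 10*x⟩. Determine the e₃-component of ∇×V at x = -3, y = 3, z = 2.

-1

(∇×V)_3 = ∂V₂/∂x − ∂V₁/∂y
= 0 − (1)
= -1
At (-3, 3, 2): -1.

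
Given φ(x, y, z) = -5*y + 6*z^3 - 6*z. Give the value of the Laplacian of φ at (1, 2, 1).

∂²φ/∂x² = 0
∂²φ/∂y² = 0
∂²φ/∂z² = 36*z
∇²φ = 36*z
At (1, 2, 1): 36.

36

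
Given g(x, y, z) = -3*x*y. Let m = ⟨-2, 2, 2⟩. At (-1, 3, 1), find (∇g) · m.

∂g/∂x = -3*y
∂g/∂y = -3*x
∂g/∂z = 0
∇g at (-1, 3, 1) = (-9, 3, 0)
∇g · m = (-9)(-2) + (3)(2) + (0)(2) = 24

24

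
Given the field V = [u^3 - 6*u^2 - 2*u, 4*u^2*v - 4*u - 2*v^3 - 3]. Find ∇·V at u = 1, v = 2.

∂V₁/∂u = 3*u^2 - 12*u - 2
∂V₂/∂v = 4*u^2 - 6*v^2
∇·V = 7*u^2 - 12*u - 6*v^2 - 2
At (1, 2): -31.

-31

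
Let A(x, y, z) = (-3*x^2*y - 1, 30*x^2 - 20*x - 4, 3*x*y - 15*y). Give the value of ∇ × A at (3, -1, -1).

(-6, 3, 187)

(∇×A)₁ = ∂A₃/∂y − ∂A₂/∂z = 3*x - 15
(∇×A)₂ = ∂A₁/∂z − ∂A₃/∂x = -3*y
(∇×A)₃ = ∂A₂/∂x − ∂A₁/∂y = 3*x^2 + 60*x - 20
∇×A = (3*x - 15, -3*y, 3*x^2 + 60*x - 20)
At (3, -1, -1): (-6, 3, 187).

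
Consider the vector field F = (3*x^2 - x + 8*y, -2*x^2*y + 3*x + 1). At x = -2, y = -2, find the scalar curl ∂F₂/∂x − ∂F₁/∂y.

∂F₂/∂x = -4*x*y + 3
∂F₁/∂y = 8
Scalar curl = -4*x*y - 5
At (-2, -2): -21.

-21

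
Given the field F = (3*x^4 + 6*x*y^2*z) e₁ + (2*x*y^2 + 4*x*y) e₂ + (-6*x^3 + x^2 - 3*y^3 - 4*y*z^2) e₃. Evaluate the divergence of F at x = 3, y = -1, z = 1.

∂F₁/∂x = 12*x^3 + 6*y^2*z
∂F₂/∂y = 4*x*y + 4*x
∂F₃/∂z = -8*y*z
∇·F = 12*x^3 + 4*x*y + 4*x + 6*y^2*z - 8*y*z
At (3, -1, 1): 338.

338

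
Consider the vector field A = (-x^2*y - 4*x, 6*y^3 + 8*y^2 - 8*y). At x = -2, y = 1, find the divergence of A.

∂A₁/∂x = -2*x*y - 4
∂A₂/∂y = 18*y^2 + 16*y - 8
∇·A = -2*x*y + 18*y^2 + 16*y - 12
At (-2, 1): 26.

26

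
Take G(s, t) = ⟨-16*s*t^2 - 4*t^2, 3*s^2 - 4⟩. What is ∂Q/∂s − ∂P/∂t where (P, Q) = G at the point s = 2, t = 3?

∂G₂/∂s = 6*s
∂G₁/∂t = -32*s*t - 8*t
Scalar curl = 32*s*t + 6*s + 8*t
At (2, 3): 228.

228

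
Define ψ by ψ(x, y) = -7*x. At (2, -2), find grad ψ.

∂ψ/∂x = -7
∂ψ/∂y = 0
∇ψ = (-7, 0)
At (2, -2): (-7, 0).

(-7, 0)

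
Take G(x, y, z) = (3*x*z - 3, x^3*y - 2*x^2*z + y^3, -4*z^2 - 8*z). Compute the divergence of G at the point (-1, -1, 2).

∂G₁/∂x = 3*z
∂G₂/∂y = x^3 + 3*y^2
∂G₃/∂z = -8*z - 8
∇·G = x^3 + 3*y^2 - 5*z - 8
At (-1, -1, 2): -16.

-16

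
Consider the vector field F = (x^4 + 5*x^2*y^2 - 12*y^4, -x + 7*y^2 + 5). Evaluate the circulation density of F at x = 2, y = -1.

-9

∂F₂/∂x = -1
∂F₁/∂y = 10*x^2*y - 48*y^3
Scalar curl = -10*x^2*y + 48*y^3 - 1
At (2, -1): -9.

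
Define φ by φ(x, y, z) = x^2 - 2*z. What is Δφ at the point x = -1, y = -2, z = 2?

2

∂²φ/∂x² = 2
∂²φ/∂y² = 0
∂²φ/∂z² = 0
∇²φ = 2
At (-1, -2, 2): 2.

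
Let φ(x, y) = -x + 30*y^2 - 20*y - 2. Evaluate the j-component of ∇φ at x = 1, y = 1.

(∇φ)_2 = ∂φ/∂y = 60*y - 20
At (1, 1): 40.

40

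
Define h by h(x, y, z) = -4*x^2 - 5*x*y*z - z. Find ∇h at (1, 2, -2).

(12, 10, -11)

∂h/∂x = -8*x - 5*y*z
∂h/∂y = -5*x*z
∂h/∂z = -5*x*y - 1
∇h = (-8*x - 5*y*z, -5*x*z, -5*x*y - 1)
At (1, 2, -2): (12, 10, -11).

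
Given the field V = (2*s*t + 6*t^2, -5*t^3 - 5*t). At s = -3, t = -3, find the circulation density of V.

∂V₂/∂s = 0
∂V₁/∂t = 2*s + 12*t
Scalar curl = -2*s - 12*t
At (-3, -3): 42.

42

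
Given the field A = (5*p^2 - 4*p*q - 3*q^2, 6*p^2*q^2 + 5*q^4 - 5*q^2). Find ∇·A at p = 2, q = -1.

-34

∂A₁/∂p = 10*p - 4*q
∂A₂/∂q = 12*p^2*q + 20*q^3 - 10*q
∇·A = 12*p^2*q + 10*p + 20*q^3 - 14*q
At (2, -1): -34.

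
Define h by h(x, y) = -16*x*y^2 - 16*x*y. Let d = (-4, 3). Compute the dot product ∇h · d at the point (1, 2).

144

∂h/∂x = -16*y^2 - 16*y
∂h/∂y = -32*x*y - 16*x
∇h at (1, 2) = (-96, -80)
∇h · d = (-96)(-4) + (-80)(3) = 144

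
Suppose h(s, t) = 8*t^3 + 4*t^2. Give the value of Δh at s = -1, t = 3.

152

∂²h/∂s² = 0
∂²h/∂t² = 8*(6*t + 1)
∇²h = 48*t + 8
At (-1, 3): 152.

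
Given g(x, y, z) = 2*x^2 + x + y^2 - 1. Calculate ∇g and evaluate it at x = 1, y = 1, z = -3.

∂g/∂x = 4*x + 1
∂g/∂y = 2*y
∂g/∂z = 0
∇g = (4*x + 1, 2*y, 0)
At (1, 1, -3): (5, 2, 0).

(5, 2, 0)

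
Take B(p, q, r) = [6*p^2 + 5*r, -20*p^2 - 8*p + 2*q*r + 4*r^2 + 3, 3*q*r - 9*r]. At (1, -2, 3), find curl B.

(∇×B)₁ = ∂B₃/∂q − ∂B₂/∂r = -2*q - 5*r
(∇×B)₂ = ∂B₁/∂r − ∂B₃/∂p = 5
(∇×B)₃ = ∂B₂/∂p − ∂B₁/∂q = -40*p - 8
∇×B = (-2*q - 5*r, 5, -40*p - 8)
At (1, -2, 3): (-11, 5, -48).

(-11, 5, -48)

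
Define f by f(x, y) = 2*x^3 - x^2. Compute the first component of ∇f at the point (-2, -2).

28

(∇f)_1 = ∂f/∂x = 6*x^2 - 2*x
At (-2, -2): 28.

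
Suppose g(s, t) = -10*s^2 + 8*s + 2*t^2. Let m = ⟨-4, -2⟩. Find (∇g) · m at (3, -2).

∂g/∂s = -20*s + 8
∂g/∂t = 4*t
∇g at (3, -2) = (-52, -8)
∇g · m = (-52)(-4) + (-8)(-2) = 224

224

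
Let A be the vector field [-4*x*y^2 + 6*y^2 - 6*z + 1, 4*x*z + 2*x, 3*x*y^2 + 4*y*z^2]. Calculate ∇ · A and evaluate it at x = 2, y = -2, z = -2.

16

∂A₁/∂x = -4*y^2
∂A₂/∂y = 0
∂A₃/∂z = 8*y*z
∇·A = -4*y^2 + 8*y*z
At (2, -2, -2): 16.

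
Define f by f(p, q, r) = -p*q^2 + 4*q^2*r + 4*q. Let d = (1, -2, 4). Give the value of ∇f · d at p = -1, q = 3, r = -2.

211

∂f/∂p = -q^2
∂f/∂q = -2*p*q + 8*q*r + 4
∂f/∂r = 4*q^2
∇f at (-1, 3, -2) = (-9, -38, 36)
∇f · d = (-9)(1) + (-38)(-2) + (36)(4) = 211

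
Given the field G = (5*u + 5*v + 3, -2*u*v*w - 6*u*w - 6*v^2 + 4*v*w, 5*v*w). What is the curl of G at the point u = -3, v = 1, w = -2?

(-38, 0, 11)

(∇×G)₁ = ∂G₃/∂v − ∂G₂/∂w = 2*u*v + 6*u - 4*v + 5*w
(∇×G)₂ = ∂G₁/∂w − ∂G₃/∂u = 0
(∇×G)₃ = ∂G₂/∂u − ∂G₁/∂v = -2*v*w - 6*w - 5
∇×G = (2*u*v + 6*u - 4*v + 5*w, 0, -2*v*w - 6*w - 5)
At (-3, 1, -2): (-38, 0, 11).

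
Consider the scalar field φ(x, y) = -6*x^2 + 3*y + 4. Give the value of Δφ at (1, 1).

-12

∂²φ/∂x² = -12
∂²φ/∂y² = 0
∇²φ = -12
At (1, 1): -12.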